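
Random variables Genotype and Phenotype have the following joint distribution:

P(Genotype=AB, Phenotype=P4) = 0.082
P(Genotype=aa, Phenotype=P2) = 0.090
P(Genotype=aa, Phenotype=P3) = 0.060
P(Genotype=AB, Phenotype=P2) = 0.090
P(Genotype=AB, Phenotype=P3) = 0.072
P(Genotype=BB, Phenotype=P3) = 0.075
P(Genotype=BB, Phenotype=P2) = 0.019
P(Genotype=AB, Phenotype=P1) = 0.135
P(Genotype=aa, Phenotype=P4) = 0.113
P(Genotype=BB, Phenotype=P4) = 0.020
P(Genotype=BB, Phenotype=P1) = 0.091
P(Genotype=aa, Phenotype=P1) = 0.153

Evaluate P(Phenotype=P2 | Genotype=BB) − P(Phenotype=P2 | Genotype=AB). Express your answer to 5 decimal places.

P(Genotype=BB) = 0.091 + 0.019 + 0.075 + 0.020 = 0.205; P(Phenotype=P2 | Genotype=BB) = 0.019/0.205 = 0.092683.
P(Genotype=AB) = 0.135 + 0.090 + 0.072 + 0.082 = 0.379; P(Phenotype=P2 | Genotype=AB) = 0.090/0.379 = 0.237467.
Difference = -0.14478.

-0.14478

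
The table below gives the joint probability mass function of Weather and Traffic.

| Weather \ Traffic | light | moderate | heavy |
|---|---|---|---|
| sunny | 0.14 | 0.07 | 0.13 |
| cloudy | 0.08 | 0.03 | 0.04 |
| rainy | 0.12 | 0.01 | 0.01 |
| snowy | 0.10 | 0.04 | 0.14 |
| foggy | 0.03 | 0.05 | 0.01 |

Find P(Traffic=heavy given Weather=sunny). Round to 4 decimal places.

0.3824

P(Weather=sunny) = 0.14 + 0.07 + 0.13 = 0.34.
P(Traffic=heavy | Weather=sunny) = 0.13/0.34 = 0.3824.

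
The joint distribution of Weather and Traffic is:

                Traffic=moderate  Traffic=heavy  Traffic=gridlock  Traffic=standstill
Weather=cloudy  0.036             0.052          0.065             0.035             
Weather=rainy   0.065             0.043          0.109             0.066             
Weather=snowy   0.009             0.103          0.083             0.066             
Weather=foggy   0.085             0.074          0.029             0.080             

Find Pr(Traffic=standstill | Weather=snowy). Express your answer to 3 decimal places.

0.253

P(Weather=snowy) = 0.009 + 0.103 + 0.083 + 0.066 = 0.261.
P(Traffic=standstill | Weather=snowy) = 0.066/0.261 = 0.253.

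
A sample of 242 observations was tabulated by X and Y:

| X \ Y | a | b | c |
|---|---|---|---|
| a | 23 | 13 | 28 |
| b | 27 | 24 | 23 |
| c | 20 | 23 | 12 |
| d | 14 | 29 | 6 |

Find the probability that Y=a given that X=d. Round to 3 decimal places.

0.286

Total with X=d: 14 + 29 + 6 = 49.
P(Y=a | X=d) = 14/49 = 0.286.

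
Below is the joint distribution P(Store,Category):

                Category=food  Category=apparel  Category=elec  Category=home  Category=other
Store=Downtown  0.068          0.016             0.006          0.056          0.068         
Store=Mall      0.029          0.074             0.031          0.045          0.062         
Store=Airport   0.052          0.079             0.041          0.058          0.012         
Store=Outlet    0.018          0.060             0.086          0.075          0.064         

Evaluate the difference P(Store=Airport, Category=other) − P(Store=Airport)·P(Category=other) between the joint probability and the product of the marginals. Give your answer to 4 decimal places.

-0.0379

P(Store=Airport) = 0.052 + 0.079 + 0.041 + 0.058 + 0.012 = 0.242.
P(Category=other) = 0.068 + 0.062 + 0.012 + 0.064 = 0.206.
P(Store=Airport, Category=other) − P(Store=Airport)P(Category=other) = 0.012 − 0.242×0.206 = -0.0379.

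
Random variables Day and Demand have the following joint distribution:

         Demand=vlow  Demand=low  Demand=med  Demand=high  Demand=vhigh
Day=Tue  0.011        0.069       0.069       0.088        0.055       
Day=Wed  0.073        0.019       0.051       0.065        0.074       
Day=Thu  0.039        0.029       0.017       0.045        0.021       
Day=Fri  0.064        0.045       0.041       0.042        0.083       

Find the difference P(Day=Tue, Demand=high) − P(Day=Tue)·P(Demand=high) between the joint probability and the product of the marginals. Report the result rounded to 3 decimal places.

0.018

P(Day=Tue) = 0.011 + 0.069 + 0.069 + 0.088 + 0.055 = 0.292.
P(Demand=high) = 0.088 + 0.065 + 0.045 + 0.042 = 0.240.
P(Day=Tue, Demand=high) − P(Day=Tue)P(Demand=high) = 0.088 − 0.292×0.240 = 0.018.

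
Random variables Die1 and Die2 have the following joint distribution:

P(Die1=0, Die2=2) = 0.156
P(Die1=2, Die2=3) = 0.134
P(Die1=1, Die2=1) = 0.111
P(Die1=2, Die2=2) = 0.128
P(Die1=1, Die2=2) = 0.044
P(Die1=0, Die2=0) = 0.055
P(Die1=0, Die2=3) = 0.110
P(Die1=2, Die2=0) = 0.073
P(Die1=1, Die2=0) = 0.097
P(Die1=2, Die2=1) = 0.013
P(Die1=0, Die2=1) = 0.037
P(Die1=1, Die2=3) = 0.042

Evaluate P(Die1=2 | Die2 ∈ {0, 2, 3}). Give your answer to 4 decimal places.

0.3993

P(Die2=0) = 0.055 + 0.097 + 0.073 = 0.225.
P(Die2=2) = 0.156 + 0.044 + 0.128 = 0.328.
P(Die2=3) = 0.110 + 0.042 + 0.134 = 0.286.
P(Die2 ∈ {0, 2, 3}) = 0.225 + 0.328 + 0.286 = 0.839; P(Die1=2, Die2 ∈ {0, 2, 3}) = 0.073 + 0.128 + 0.134 = 0.335.
P(Die1=2 | Die2 ∈ {0, 2, 3}) = 0.335/0.839 = 0.3993.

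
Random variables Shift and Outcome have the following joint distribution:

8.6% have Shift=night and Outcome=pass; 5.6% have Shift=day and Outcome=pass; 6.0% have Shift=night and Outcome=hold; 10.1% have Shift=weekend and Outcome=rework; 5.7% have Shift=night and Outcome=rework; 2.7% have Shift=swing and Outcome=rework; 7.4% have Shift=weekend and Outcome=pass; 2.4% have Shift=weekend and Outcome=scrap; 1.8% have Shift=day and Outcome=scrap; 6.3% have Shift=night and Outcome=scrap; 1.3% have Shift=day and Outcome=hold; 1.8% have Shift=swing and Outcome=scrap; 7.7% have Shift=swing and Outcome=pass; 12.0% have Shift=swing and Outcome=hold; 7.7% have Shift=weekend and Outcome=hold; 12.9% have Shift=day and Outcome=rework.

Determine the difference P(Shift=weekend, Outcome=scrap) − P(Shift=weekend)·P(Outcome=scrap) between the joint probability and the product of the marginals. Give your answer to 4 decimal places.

P(Shift=weekend) = 0.074 + 0.101 + 0.024 + 0.077 = 0.276.
P(Outcome=scrap) = 0.018 + 0.018 + 0.063 + 0.024 = 0.123.
P(Shift=weekend, Outcome=scrap) − P(Shift=weekend)P(Outcome=scrap) = 0.024 − 0.276×0.123 = -0.0099.

-0.0099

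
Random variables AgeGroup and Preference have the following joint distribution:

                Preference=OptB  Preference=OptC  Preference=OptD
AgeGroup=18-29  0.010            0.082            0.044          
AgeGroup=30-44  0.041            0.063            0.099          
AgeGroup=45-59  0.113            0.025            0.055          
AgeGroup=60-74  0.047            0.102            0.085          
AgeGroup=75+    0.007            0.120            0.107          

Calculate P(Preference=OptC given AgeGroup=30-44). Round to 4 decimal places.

0.3103

P(AgeGroup=30-44) = 0.041 + 0.063 + 0.099 = 0.203.
P(Preference=OptC | AgeGroup=30-44) = 0.063/0.203 = 0.3103.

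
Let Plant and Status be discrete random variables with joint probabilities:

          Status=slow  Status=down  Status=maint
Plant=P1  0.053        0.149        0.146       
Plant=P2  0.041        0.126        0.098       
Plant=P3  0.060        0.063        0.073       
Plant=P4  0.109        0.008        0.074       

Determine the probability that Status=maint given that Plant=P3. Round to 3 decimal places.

P(Plant=P3) = 0.060 + 0.063 + 0.073 = 0.196.
P(Status=maint | Plant=P3) = 0.073/0.196 = 0.372.

0.372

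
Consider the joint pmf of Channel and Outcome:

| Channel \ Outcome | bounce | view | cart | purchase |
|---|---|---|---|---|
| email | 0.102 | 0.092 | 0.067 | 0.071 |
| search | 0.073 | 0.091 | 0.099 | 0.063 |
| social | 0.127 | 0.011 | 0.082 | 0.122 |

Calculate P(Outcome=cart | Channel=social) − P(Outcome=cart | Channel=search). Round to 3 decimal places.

P(Channel=social) = 0.127 + 0.011 + 0.082 + 0.122 = 0.342; P(Outcome=cart | Channel=social) = 0.082/0.342 = 0.2398.
P(Channel=search) = 0.073 + 0.091 + 0.099 + 0.063 = 0.326; P(Outcome=cart | Channel=search) = 0.099/0.326 = 0.3037.
Difference = -0.064.

-0.064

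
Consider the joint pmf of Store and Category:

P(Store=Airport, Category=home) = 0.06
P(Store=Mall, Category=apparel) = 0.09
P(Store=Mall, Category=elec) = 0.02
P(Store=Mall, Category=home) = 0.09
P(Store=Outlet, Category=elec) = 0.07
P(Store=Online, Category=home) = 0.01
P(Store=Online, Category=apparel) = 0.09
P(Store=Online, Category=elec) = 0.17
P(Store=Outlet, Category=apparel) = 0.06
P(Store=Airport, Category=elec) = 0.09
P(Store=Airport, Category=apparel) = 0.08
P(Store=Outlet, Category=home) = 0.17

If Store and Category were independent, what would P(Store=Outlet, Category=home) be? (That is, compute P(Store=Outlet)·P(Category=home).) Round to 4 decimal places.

P(Store=Outlet) = 0.06 + 0.07 + 0.17 = 0.30.
P(Category=home) = 0.09 + 0.06 + 0.17 + 0.01 = 0.33.
Product: 0.30 × 0.33 = 0.0990.

0.0990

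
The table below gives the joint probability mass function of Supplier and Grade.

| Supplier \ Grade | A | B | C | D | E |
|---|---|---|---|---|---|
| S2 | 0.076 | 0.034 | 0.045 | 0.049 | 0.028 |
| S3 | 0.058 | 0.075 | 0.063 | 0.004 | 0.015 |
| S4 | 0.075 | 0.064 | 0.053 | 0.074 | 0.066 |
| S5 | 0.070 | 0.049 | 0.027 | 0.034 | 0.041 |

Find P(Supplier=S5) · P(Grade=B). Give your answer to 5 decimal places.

P(Supplier=S5) = 0.070 + 0.049 + 0.027 + 0.034 + 0.041 = 0.221.
P(Grade=B) = 0.034 + 0.075 + 0.064 + 0.049 = 0.222.
Product: 0.221 × 0.222 = 0.04906.

0.04906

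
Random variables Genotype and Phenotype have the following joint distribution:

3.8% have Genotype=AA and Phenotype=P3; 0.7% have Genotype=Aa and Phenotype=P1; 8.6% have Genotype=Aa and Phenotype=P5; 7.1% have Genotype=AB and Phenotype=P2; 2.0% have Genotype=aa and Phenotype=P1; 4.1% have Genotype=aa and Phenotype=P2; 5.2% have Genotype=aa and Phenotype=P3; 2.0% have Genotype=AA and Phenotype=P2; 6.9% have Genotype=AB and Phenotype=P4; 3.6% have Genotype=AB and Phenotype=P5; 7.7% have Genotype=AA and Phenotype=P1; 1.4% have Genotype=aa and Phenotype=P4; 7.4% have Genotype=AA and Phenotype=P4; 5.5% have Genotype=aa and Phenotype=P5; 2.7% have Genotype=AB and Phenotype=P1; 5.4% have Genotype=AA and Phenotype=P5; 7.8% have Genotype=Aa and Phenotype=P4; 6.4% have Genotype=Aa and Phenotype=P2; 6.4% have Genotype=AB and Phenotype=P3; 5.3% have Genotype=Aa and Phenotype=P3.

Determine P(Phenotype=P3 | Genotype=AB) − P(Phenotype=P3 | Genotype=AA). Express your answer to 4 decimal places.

P(Genotype=AB) = 0.027 + 0.071 + 0.064 + 0.069 + 0.036 = 0.267; P(Phenotype=P3 | Genotype=AB) = 0.064/0.267 = 0.23970.
P(Genotype=AA) = 0.077 + 0.020 + 0.038 + 0.074 + 0.054 = 0.263; P(Phenotype=P3 | Genotype=AA) = 0.038/0.263 = 0.14449.
Difference = 0.0952.

0.0952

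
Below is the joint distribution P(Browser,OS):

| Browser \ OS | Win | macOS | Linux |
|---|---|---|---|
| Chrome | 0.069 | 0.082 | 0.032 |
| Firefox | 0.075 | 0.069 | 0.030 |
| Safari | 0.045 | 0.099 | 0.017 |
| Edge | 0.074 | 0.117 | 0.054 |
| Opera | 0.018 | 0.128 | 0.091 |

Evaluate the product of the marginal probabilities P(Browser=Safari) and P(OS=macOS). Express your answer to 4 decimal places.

P(Browser=Safari) = 0.045 + 0.099 + 0.017 = 0.161.
P(OS=macOS) = 0.082 + 0.069 + 0.099 + 0.117 + 0.128 = 0.495.
Product: 0.161 × 0.495 = 0.0797.

0.0797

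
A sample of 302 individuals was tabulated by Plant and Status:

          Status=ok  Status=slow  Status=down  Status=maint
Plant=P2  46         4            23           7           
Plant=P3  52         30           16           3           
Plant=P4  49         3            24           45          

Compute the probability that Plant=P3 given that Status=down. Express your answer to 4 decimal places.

0.2540

Total with Status=down: 23 + 16 + 24 = 63.
P(Plant=P3 | Status=down) = 16/63 = 0.2540.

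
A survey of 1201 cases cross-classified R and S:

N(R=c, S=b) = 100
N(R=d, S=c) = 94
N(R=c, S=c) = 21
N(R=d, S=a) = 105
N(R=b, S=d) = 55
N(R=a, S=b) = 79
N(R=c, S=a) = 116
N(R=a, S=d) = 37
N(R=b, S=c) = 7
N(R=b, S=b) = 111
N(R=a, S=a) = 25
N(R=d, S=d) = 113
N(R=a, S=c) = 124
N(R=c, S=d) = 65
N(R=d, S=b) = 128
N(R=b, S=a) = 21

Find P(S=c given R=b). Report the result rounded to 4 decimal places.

0.0361

Total with R=b: 21 + 111 + 7 + 55 = 194.
P(S=c | R=b) = 7/194 = 0.0361.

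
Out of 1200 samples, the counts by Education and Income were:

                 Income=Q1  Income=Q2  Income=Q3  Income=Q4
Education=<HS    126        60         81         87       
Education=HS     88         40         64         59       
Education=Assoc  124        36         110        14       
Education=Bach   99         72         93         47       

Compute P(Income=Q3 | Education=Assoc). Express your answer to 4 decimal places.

0.3873

Total with Education=Assoc: 124 + 36 + 110 + 14 = 284.
P(Income=Q3 | Education=Assoc) = 110/284 = 0.3873.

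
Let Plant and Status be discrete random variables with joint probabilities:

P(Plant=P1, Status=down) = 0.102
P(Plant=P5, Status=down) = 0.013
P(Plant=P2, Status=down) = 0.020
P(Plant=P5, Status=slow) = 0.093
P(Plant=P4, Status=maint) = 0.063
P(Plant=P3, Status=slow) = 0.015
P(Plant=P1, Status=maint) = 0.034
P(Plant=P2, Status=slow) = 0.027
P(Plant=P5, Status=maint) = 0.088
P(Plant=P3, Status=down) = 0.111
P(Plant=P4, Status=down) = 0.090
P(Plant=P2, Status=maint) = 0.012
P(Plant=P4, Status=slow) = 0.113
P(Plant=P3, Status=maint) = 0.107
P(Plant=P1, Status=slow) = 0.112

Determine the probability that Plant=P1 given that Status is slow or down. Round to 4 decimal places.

P(Status=slow) = 0.112 + 0.027 + 0.015 + 0.113 + 0.093 = 0.360.
P(Status=down) = 0.102 + 0.020 + 0.111 + 0.090 + 0.013 = 0.336.
P(Status ∈ {slow, down}) = 0.360 + 0.336 = 0.696; P(Plant=P1, Status ∈ {slow, down}) = 0.112 + 0.102 = 0.214.
P(Plant=P1 | Status ∈ {slow, down}) = 0.214/0.696 = 0.3075.

0.3075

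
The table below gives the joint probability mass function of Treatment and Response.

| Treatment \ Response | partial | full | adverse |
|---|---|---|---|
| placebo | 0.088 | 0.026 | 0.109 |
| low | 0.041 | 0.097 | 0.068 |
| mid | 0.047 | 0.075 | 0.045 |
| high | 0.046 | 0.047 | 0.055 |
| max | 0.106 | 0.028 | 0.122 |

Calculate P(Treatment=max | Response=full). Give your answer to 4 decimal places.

P(Response=full) = 0.026 + 0.097 + 0.075 + 0.047 + 0.028 = 0.273.
P(Treatment=max | Response=full) = 0.028/0.273 = 0.1026.

0.1026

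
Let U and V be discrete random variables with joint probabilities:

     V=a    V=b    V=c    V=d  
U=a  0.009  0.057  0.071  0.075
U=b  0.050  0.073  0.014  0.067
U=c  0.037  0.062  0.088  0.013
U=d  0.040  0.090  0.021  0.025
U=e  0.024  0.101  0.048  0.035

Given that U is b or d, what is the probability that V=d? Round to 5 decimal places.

P(U=b) = 0.050 + 0.073 + 0.014 + 0.067 = 0.204.
P(U=d) = 0.040 + 0.090 + 0.021 + 0.025 = 0.176.
P(U ∈ {b, d}) = 0.204 + 0.176 = 0.380; P(V=d, U ∈ {b, d}) = 0.067 + 0.025 = 0.092.
P(V=d | U ∈ {b, d}) = 0.092/0.380 = 0.24211.

0.24211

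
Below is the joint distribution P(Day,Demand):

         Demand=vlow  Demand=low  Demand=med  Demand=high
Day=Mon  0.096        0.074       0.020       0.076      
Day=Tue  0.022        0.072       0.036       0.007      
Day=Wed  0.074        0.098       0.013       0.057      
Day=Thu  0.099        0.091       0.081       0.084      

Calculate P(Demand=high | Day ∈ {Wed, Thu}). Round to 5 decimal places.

P(Day=Wed) = 0.074 + 0.098 + 0.013 + 0.057 = 0.242.
P(Day=Thu) = 0.099 + 0.091 + 0.081 + 0.084 = 0.355.
P(Day ∈ {Wed, Thu}) = 0.242 + 0.355 = 0.597; P(Demand=high, Day ∈ {Wed, Thu}) = 0.057 + 0.084 = 0.141.
P(Demand=high | Day ∈ {Wed, Thu}) = 0.141/0.597 = 0.23618.

0.23618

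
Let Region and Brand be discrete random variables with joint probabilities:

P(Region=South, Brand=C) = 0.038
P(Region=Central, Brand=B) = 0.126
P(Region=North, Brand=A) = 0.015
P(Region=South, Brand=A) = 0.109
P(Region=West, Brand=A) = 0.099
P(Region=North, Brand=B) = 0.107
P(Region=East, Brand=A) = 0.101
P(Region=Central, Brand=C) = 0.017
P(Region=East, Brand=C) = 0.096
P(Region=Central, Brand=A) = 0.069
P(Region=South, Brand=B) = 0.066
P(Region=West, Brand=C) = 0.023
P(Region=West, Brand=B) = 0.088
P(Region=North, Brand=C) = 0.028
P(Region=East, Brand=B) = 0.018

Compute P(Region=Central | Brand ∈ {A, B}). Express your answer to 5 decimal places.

0.24436

P(Brand=A) = 0.015 + 0.109 + 0.101 + 0.099 + 0.069 = 0.393.
P(Brand=B) = 0.107 + 0.066 + 0.018 + 0.088 + 0.126 = 0.405.
P(Brand ∈ {A, B}) = 0.393 + 0.405 = 0.798; P(Region=Central, Brand ∈ {A, B}) = 0.069 + 0.126 = 0.195.
P(Region=Central | Brand ∈ {A, B}) = 0.195/0.798 = 0.24436.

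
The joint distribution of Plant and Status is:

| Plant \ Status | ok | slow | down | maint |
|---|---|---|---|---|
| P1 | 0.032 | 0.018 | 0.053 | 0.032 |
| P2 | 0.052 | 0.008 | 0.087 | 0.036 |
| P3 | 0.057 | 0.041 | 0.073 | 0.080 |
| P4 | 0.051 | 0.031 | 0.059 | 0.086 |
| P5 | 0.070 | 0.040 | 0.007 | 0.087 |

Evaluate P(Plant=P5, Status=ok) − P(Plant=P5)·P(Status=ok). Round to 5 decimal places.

P(Plant=P5) = 0.070 + 0.040 + 0.007 + 0.087 = 0.204.
P(Status=ok) = 0.032 + 0.052 + 0.057 + 0.051 + 0.070 = 0.262.
P(Plant=P5, Status=ok) − P(Plant=P5)P(Status=ok) = 0.070 − 0.204×0.262 = 0.01655.

0.01655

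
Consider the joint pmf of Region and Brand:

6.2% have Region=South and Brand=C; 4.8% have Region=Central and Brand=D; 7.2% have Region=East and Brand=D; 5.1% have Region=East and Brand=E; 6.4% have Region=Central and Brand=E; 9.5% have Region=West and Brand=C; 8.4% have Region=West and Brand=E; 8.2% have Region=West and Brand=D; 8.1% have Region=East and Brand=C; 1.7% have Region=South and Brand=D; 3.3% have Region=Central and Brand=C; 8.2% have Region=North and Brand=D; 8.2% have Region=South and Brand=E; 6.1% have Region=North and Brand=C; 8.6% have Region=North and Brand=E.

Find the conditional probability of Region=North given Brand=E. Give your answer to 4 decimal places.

0.2343

P(Brand=E) = 0.086 + 0.082 + 0.051 + 0.084 + 0.064 = 0.367.
P(Region=North | Brand=E) = 0.086/0.367 = 0.2343.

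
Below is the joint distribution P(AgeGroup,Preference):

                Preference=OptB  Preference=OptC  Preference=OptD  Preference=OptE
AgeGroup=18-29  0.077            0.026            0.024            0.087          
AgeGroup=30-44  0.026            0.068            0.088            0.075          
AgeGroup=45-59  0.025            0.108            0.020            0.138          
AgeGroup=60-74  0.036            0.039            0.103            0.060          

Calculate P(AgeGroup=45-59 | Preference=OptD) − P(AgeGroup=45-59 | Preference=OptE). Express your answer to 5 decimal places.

-0.29823

P(Preference=OptD) = 0.024 + 0.088 + 0.020 + 0.103 = 0.235; P(AgeGroup=45-59 | Preference=OptD) = 0.020/0.235 = 0.085106.
P(Preference=OptE) = 0.087 + 0.075 + 0.138 + 0.060 = 0.360; P(AgeGroup=45-59 | Preference=OptE) = 0.138/0.360 = 0.383333.
Difference = -0.29823.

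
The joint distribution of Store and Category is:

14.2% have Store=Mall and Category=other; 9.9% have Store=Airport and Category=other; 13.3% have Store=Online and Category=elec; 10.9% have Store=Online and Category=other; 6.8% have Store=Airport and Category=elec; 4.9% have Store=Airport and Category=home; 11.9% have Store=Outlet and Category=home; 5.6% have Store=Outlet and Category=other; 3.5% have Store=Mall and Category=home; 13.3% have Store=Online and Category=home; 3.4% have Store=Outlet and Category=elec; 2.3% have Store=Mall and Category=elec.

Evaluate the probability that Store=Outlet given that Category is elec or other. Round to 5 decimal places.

0.13554

P(Category=elec) = 0.023 + 0.068 + 0.034 + 0.133 = 0.258.
P(Category=other) = 0.142 + 0.099 + 0.056 + 0.109 = 0.406.
P(Category ∈ {elec, other}) = 0.258 + 0.406 = 0.664; P(Store=Outlet, Category ∈ {elec, other}) = 0.034 + 0.056 = 0.090.
P(Store=Outlet | Category ∈ {elec, other}) = 0.090/0.664 = 0.13554.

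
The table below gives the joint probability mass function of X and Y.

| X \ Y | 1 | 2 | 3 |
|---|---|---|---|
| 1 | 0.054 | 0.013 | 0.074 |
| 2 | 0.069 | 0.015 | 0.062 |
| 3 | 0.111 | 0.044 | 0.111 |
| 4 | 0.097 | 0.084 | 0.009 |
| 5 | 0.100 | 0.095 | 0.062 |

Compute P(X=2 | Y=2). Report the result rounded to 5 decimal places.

0.05976

P(Y=2) = 0.013 + 0.015 + 0.044 + 0.084 + 0.095 = 0.251.
P(X=2 | Y=2) = 0.015/0.251 = 0.05976.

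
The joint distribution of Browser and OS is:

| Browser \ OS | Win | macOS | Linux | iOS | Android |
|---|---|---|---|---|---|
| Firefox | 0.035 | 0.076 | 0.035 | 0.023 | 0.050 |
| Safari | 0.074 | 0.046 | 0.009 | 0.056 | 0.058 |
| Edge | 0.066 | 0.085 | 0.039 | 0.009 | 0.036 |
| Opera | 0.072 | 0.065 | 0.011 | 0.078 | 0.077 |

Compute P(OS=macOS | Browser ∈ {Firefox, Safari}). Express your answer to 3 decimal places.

0.264

P(Browser=Firefox) = 0.035 + 0.076 + 0.035 + 0.023 + 0.050 = 0.219.
P(Browser=Safari) = 0.074 + 0.046 + 0.009 + 0.056 + 0.058 = 0.243.
P(Browser ∈ {Firefox, Safari}) = 0.219 + 0.243 = 0.462; P(OS=macOS, Browser ∈ {Firefox, Safari}) = 0.076 + 0.046 = 0.122.
P(OS=macOS | Browser ∈ {Firefox, Safari}) = 0.122/0.462 = 0.264.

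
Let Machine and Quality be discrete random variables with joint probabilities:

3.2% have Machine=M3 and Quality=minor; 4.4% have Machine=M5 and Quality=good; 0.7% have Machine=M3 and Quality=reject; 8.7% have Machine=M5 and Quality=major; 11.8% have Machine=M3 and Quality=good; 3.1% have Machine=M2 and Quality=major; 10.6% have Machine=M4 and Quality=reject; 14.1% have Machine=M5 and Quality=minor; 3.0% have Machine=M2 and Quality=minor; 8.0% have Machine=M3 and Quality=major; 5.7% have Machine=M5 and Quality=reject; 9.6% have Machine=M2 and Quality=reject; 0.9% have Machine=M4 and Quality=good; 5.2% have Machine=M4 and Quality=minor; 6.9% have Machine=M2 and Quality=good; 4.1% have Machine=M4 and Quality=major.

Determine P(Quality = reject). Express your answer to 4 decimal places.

0.2660

P(Quality=reject) = 0.096 + 0.007 + 0.106 + 0.057 = 0.266.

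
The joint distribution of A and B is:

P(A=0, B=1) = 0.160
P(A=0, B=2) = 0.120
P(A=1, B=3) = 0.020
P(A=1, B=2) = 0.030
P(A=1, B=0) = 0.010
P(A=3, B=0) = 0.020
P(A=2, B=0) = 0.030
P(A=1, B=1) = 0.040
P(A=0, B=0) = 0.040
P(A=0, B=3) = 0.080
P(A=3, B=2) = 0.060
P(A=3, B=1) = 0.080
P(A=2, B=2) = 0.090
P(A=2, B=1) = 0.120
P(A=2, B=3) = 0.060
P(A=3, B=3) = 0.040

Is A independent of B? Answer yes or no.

yes

Every cell satisfies P(A,B) = P(A)·P(B). For instance P(A=3) = 0.200, P(B=2) = 0.300, and 0.200×0.300 = 0.060 matches the joint entry. So A and B are independent.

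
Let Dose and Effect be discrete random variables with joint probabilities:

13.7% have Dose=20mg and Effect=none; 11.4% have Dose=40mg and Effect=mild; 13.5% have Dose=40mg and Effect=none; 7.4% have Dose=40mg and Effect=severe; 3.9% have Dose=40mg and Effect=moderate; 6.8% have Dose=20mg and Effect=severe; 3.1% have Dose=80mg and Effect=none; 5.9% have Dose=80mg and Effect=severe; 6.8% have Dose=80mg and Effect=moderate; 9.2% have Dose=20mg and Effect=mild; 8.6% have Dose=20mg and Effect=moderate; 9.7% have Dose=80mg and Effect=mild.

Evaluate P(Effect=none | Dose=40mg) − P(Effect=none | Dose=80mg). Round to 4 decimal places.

P(Dose=40mg) = 0.135 + 0.114 + 0.039 + 0.074 = 0.362; P(Effect=none | Dose=40mg) = 0.135/0.362 = 0.37293.
P(Dose=80mg) = 0.031 + 0.097 + 0.068 + 0.059 = 0.255; P(Effect=none | Dose=80mg) = 0.031/0.255 = 0.12157.
Difference = 0.2514.

0.2514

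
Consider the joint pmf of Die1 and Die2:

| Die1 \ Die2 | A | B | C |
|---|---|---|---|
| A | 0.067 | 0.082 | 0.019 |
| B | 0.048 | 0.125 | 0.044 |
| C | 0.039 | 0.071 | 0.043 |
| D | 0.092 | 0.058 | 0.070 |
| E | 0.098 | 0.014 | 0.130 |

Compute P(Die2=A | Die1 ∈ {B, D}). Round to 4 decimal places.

P(Die1=B) = 0.048 + 0.125 + 0.044 = 0.217.
P(Die1=D) = 0.092 + 0.058 + 0.070 = 0.220.
P(Die1 ∈ {B, D}) = 0.217 + 0.220 = 0.437; P(Die2=A, Die1 ∈ {B, D}) = 0.048 + 0.092 = 0.140.
P(Die2=A | Die1 ∈ {B, D}) = 0.140/0.437 = 0.3204.

0.3204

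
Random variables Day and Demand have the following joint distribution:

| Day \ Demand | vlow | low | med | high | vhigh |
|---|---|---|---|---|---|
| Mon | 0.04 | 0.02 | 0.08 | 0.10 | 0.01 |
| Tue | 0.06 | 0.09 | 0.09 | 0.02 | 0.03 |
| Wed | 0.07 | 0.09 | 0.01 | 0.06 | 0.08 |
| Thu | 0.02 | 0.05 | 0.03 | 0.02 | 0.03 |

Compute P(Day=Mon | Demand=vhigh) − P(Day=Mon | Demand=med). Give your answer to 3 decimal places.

P(Demand=vhigh) = 0.01 + 0.03 + 0.08 + 0.03 = 0.15; P(Day=Mon | Demand=vhigh) = 0.01/0.15 = 0.0667.
P(Demand=med) = 0.08 + 0.09 + 0.01 + 0.03 = 0.21; P(Day=Mon | Demand=med) = 0.08/0.21 = 0.3810.
Difference = -0.314.

-0.314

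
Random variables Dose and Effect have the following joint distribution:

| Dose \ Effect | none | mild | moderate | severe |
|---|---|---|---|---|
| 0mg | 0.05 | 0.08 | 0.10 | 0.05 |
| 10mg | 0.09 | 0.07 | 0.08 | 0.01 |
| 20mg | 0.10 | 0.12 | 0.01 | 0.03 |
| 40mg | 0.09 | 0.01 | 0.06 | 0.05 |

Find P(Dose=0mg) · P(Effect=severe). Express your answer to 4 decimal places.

P(Dose=0mg) = 0.05 + 0.08 + 0.10 + 0.05 = 0.28.
P(Effect=severe) = 0.05 + 0.01 + 0.03 + 0.05 = 0.14.
Product: 0.28 × 0.14 = 0.0392.

0.0392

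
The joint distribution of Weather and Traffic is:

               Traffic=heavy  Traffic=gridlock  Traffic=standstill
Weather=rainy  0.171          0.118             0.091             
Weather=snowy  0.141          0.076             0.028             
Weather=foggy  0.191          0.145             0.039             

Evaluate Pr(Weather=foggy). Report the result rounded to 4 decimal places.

P(Weather=foggy) = 0.191 + 0.145 + 0.039 = 0.375.

0.3750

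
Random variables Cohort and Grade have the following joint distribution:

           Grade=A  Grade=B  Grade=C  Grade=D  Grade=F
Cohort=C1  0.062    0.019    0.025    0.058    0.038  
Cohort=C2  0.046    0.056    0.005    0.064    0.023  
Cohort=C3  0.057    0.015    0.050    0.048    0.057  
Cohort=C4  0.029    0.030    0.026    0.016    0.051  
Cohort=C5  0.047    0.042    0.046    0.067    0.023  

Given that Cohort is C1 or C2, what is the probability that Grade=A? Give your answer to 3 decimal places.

0.273

P(Cohort=C1) = 0.062 + 0.019 + 0.025 + 0.058 + 0.038 = 0.202.
P(Cohort=C2) = 0.046 + 0.056 + 0.005 + 0.064 + 0.023 = 0.194.
P(Cohort ∈ {C1, C2}) = 0.202 + 0.194 = 0.396; P(Grade=A, Cohort ∈ {C1, C2}) = 0.062 + 0.046 = 0.108.
P(Grade=A | Cohort ∈ {C1, C2}) = 0.108/0.396 = 0.273.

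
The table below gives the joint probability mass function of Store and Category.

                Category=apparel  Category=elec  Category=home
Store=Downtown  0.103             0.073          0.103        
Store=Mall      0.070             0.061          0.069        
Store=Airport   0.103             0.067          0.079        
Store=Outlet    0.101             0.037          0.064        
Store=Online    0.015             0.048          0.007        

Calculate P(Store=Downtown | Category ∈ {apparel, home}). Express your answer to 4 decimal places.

0.2885

P(Category=apparel) = 0.103 + 0.070 + 0.103 + 0.101 + 0.015 = 0.392.
P(Category=home) = 0.103 + 0.069 + 0.079 + 0.064 + 0.007 = 0.322.
P(Category ∈ {apparel, home}) = 0.392 + 0.322 = 0.714; P(Store=Downtown, Category ∈ {apparel, home}) = 0.103 + 0.103 = 0.206.
P(Store=Downtown | Category ∈ {apparel, home}) = 0.206/0.714 = 0.2885.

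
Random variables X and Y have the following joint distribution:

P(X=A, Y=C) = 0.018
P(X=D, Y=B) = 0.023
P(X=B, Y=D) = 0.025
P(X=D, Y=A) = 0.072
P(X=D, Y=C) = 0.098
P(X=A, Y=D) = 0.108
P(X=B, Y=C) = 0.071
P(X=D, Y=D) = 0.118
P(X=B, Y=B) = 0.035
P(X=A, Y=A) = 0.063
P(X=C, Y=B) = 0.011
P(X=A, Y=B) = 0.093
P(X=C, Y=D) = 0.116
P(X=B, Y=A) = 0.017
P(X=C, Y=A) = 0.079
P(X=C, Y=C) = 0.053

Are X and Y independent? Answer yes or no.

P(X=A) = 0.282 and P(Y=C) = 0.240, so their product is 0.06768, but P(X=A, Y=C) = 0.018. Since these differ, X and Y are not independent.

no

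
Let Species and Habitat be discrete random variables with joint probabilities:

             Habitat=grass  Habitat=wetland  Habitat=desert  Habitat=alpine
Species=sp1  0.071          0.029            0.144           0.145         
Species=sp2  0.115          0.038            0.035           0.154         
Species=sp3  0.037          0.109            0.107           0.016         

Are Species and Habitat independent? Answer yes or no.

no

P(Species=sp3) = 0.269 and P(Habitat=alpine) = 0.315, so their product is 0.08474, but P(Species=sp3, Habitat=alpine) = 0.016. Since these differ, Species and Habitat are not independent.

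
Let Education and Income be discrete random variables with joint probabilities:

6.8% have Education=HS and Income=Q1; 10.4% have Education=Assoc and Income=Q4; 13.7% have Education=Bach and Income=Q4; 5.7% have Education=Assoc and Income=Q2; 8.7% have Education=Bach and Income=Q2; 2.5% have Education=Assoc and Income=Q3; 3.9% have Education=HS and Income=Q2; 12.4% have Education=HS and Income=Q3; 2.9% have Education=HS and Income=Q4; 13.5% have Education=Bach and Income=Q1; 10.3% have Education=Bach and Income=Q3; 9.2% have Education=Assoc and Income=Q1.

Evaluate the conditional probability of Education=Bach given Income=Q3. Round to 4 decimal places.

P(Income=Q3) = 0.124 + 0.025 + 0.103 = 0.252.
P(Education=Bach | Income=Q3) = 0.103/0.252 = 0.4087.

0.4087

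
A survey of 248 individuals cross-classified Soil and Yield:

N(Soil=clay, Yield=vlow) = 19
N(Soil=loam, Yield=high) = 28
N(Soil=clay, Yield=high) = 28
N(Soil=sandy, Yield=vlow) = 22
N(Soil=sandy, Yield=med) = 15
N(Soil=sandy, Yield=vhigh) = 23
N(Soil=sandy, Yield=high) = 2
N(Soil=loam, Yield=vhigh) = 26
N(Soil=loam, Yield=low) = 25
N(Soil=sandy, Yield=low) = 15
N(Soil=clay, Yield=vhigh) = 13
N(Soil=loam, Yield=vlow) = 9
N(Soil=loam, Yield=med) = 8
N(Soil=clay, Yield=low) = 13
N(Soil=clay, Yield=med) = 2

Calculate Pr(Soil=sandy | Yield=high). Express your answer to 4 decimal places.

Total with Yield=high: 2 + 28 + 28 = 58.
P(Soil=sandy | Yield=high) = 2/58 = 0.0345.

0.0345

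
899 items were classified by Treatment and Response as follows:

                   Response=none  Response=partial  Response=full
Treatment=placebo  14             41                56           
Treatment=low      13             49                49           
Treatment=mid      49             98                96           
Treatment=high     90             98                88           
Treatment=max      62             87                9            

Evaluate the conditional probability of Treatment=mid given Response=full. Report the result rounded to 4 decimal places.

Total with Response=full: 56 + 49 + 96 + 88 + 9 = 298.
P(Treatment=mid | Response=full) = 96/298 = 0.3221.

0.3221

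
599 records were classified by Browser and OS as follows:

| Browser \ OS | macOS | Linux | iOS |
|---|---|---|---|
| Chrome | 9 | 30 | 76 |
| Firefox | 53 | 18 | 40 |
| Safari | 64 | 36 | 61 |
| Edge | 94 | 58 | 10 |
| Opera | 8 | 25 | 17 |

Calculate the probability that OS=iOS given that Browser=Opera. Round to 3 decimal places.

Total with Browser=Opera: 8 + 25 + 17 = 50.
P(OS=iOS | Browser=Opera) = 17/50 = 0.340.

0.340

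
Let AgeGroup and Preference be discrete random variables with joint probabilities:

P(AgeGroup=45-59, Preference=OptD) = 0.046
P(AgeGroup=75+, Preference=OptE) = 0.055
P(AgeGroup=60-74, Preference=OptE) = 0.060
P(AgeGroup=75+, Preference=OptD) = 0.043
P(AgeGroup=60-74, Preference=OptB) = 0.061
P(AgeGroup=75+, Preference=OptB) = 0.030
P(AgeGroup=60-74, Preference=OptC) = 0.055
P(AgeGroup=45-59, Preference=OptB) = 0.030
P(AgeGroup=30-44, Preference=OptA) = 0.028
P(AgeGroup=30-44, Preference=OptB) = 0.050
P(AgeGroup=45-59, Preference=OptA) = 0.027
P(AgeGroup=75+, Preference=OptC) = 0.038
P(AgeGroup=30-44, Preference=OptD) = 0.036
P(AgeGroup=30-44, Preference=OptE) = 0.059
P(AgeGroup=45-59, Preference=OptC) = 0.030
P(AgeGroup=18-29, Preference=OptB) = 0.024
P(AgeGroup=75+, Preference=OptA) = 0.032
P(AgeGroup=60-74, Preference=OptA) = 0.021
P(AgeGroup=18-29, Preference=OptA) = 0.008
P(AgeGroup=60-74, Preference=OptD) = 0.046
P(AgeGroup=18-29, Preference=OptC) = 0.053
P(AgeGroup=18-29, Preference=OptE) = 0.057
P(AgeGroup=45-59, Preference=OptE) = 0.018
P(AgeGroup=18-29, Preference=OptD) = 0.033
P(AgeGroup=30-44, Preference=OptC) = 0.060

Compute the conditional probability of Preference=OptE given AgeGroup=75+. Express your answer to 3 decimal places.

0.278

P(AgeGroup=75+) = 0.032 + 0.030 + 0.038 + 0.043 + 0.055 = 0.198.
P(Preference=OptE | AgeGroup=75+) = 0.055/0.198 = 0.278.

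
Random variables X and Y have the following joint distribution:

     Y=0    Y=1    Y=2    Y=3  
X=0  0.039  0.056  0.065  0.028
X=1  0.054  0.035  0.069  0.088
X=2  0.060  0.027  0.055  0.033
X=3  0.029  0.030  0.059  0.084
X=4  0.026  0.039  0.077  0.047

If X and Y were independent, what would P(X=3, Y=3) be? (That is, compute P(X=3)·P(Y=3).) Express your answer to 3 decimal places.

P(X=3) = 0.029 + 0.030 + 0.059 + 0.084 = 0.202.
P(Y=3) = 0.028 + 0.088 + 0.033 + 0.084 + 0.047 = 0.280.
Product: 0.202 × 0.280 = 0.057.

0.057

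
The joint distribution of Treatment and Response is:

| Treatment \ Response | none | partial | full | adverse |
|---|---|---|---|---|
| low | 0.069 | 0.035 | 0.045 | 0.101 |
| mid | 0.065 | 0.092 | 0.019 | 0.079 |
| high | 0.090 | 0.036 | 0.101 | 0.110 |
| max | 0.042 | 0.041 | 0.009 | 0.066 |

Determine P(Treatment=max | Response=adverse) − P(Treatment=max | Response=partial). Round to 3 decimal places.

-0.016

P(Response=adverse) = 0.101 + 0.079 + 0.110 + 0.066 = 0.356; P(Treatment=max | Response=adverse) = 0.066/0.356 = 0.1854.
P(Response=partial) = 0.035 + 0.092 + 0.036 + 0.041 = 0.204; P(Treatment=max | Response=partial) = 0.041/0.204 = 0.2010.
Difference = -0.016.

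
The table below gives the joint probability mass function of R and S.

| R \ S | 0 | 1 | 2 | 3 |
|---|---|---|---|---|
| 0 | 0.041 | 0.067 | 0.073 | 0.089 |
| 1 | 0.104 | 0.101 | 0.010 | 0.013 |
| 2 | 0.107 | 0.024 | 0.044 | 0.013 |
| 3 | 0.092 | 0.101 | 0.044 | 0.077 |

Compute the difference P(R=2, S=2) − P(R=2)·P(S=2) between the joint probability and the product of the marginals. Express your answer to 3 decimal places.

0.012

P(R=2) = 0.107 + 0.024 + 0.044 + 0.013 = 0.188.
P(S=2) = 0.073 + 0.010 + 0.044 + 0.044 = 0.171.
P(R=2, S=2) − P(R=2)P(S=2) = 0.044 − 0.188×0.171 = 0.012.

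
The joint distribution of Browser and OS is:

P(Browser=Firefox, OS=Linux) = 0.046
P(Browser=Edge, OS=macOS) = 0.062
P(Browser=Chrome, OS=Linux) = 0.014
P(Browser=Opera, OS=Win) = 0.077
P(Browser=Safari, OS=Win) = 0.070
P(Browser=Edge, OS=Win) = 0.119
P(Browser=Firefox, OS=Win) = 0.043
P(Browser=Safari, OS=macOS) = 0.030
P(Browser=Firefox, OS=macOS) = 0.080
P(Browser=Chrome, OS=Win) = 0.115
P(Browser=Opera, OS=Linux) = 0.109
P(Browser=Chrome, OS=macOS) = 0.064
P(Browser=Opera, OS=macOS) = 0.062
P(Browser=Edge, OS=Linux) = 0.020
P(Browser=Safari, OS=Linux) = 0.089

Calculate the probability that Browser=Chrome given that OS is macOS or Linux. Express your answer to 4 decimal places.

0.1354

P(OS=macOS) = 0.064 + 0.080 + 0.030 + 0.062 + 0.062 = 0.298.
P(OS=Linux) = 0.014 + 0.046 + 0.089 + 0.020 + 0.109 = 0.278.
P(OS ∈ {macOS, Linux}) = 0.298 + 0.278 = 0.576; P(Browser=Chrome, OS ∈ {macOS, Linux}) = 0.064 + 0.014 = 0.078.
P(Browser=Chrome | OS ∈ {macOS, Linux}) = 0.078/0.576 = 0.1354.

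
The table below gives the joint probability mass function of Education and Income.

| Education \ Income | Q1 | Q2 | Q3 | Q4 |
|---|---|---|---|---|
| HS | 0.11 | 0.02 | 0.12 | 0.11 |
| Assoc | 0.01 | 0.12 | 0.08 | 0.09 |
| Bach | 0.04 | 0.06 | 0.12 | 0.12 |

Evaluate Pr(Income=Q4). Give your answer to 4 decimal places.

P(Income=Q4) = 0.11 + 0.09 + 0.12 = 0.32.

0.3200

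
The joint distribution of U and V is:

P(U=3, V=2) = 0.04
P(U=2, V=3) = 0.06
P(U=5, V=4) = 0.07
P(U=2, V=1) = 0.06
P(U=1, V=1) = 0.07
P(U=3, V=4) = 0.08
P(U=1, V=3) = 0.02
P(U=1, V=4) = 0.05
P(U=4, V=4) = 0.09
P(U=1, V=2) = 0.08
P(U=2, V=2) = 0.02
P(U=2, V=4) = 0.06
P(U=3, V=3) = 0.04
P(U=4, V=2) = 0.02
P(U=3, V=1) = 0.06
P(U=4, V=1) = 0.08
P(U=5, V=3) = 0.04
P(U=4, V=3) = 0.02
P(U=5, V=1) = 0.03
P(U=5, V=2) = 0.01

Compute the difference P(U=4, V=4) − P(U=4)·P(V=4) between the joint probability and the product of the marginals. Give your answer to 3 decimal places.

0.017

P(U=4) = 0.08 + 0.02 + 0.02 + 0.09 = 0.21.
P(V=4) = 0.05 + 0.06 + 0.08 + 0.09 + 0.07 = 0.35.
P(U=4, V=4) − P(U=4)P(V=4) = 0.09 − 0.21×0.35 = 0.017.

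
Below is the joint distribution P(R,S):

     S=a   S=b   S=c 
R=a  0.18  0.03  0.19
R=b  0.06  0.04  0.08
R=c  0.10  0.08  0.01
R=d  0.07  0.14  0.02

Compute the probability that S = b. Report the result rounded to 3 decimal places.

0.290

P(S=b) = 0.03 + 0.04 + 0.08 + 0.14 = 0.29.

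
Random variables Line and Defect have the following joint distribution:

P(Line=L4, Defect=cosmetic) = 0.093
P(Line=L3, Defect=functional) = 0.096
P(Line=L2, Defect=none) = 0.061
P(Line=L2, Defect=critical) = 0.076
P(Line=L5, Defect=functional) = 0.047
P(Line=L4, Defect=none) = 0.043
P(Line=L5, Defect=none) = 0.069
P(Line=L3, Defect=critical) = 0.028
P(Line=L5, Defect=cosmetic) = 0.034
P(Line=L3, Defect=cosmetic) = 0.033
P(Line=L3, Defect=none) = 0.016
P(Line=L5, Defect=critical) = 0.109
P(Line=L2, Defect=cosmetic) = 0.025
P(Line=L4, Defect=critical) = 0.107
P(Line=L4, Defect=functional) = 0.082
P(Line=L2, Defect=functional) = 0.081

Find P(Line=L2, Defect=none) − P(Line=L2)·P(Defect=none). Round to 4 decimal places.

0.0151

P(Line=L2) = 0.061 + 0.025 + 0.081 + 0.076 = 0.243.
P(Defect=none) = 0.061 + 0.016 + 0.043 + 0.069 = 0.189.
P(Line=L2, Defect=none) − P(Line=L2)P(Defect=none) = 0.061 − 0.243×0.189 = 0.0151.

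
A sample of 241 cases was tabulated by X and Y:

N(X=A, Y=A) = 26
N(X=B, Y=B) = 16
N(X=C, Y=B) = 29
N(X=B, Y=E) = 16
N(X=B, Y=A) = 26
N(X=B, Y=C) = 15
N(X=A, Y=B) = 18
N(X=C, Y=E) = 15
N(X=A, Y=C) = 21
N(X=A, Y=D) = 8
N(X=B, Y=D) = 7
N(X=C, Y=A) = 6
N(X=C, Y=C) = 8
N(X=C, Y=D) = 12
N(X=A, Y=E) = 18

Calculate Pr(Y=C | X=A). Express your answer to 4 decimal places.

0.2308

Total with X=A: 26 + 18 + 21 + 8 + 18 = 91.
P(Y=C | X=A) = 21/91 = 0.2308.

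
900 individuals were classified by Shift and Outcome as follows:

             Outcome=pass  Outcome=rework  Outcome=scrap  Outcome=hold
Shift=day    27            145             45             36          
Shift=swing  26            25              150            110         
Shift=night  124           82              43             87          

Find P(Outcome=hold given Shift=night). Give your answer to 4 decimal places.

0.2589

Total with Shift=night: 124 + 82 + 43 + 87 = 336.
P(Outcome=hold | Shift=night) = 87/336 = 0.2589.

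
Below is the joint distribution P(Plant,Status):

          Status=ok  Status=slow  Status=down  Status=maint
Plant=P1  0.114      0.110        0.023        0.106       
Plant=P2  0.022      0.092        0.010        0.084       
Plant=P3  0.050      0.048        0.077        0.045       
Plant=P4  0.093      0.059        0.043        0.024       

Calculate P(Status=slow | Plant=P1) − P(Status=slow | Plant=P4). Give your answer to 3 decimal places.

0.042

P(Plant=P1) = 0.114 + 0.110 + 0.023 + 0.106 = 0.353; P(Status=slow | Plant=P1) = 0.110/0.353 = 0.3116.
P(Plant=P4) = 0.093 + 0.059 + 0.043 + 0.024 = 0.219; P(Status=slow | Plant=P4) = 0.059/0.219 = 0.2694.
Difference = 0.042.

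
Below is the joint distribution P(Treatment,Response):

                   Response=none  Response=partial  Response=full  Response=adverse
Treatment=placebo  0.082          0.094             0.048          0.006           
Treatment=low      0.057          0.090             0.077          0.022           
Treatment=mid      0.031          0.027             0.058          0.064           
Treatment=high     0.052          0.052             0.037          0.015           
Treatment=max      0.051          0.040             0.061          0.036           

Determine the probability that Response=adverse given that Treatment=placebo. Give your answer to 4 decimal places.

0.0261

P(Treatment=placebo) = 0.082 + 0.094 + 0.048 + 0.006 = 0.230.
P(Response=adverse | Treatment=placebo) = 0.006/0.230 = 0.0261.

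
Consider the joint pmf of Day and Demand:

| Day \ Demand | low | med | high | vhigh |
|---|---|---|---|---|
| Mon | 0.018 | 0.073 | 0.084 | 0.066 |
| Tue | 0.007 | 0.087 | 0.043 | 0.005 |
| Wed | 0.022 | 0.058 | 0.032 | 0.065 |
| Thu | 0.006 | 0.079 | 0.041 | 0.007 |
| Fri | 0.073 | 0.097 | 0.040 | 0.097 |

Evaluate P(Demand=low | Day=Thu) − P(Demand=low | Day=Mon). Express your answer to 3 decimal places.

P(Day=Thu) = 0.006 + 0.079 + 0.041 + 0.007 = 0.133; P(Demand=low | Day=Thu) = 0.006/0.133 = 0.0451.
P(Day=Mon) = 0.018 + 0.073 + 0.084 + 0.066 = 0.241; P(Demand=low | Day=Mon) = 0.018/0.241 = 0.0747.
Difference = -0.030.

-0.030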